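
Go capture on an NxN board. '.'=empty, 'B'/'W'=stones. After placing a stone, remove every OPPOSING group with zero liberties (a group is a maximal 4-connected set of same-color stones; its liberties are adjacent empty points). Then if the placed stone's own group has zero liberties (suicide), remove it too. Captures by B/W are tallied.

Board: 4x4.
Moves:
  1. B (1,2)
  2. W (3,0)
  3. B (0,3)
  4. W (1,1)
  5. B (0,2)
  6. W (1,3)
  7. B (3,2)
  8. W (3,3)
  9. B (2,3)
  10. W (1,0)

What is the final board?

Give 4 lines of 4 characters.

Answer: ..BB
WWB.
...B
W.B.

Derivation:
Move 1: B@(1,2) -> caps B=0 W=0
Move 2: W@(3,0) -> caps B=0 W=0
Move 3: B@(0,3) -> caps B=0 W=0
Move 4: W@(1,1) -> caps B=0 W=0
Move 5: B@(0,2) -> caps B=0 W=0
Move 6: W@(1,3) -> caps B=0 W=0
Move 7: B@(3,2) -> caps B=0 W=0
Move 8: W@(3,3) -> caps B=0 W=0
Move 9: B@(2,3) -> caps B=2 W=0
Move 10: W@(1,0) -> caps B=2 W=0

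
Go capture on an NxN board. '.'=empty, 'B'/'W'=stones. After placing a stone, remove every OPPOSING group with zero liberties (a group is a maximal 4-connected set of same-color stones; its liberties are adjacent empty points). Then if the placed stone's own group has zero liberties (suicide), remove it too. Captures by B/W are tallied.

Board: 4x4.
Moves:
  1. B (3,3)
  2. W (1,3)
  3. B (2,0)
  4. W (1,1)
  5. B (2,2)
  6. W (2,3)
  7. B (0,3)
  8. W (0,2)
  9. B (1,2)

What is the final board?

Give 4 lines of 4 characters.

Move 1: B@(3,3) -> caps B=0 W=0
Move 2: W@(1,3) -> caps B=0 W=0
Move 3: B@(2,0) -> caps B=0 W=0
Move 4: W@(1,1) -> caps B=0 W=0
Move 5: B@(2,2) -> caps B=0 W=0
Move 6: W@(2,3) -> caps B=0 W=0
Move 7: B@(0,3) -> caps B=0 W=0
Move 8: W@(0,2) -> caps B=0 W=1
Move 9: B@(1,2) -> caps B=0 W=1

Answer: ..W.
.WBW
B.BW
...B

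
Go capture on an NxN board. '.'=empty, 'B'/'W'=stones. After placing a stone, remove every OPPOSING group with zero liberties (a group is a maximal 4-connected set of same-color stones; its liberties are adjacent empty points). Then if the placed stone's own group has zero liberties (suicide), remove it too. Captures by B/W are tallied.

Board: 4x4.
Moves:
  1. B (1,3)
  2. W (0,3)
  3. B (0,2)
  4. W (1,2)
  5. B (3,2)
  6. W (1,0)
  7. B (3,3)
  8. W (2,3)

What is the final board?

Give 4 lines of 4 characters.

Answer: ..B.
W.WB
...W
..BB

Derivation:
Move 1: B@(1,3) -> caps B=0 W=0
Move 2: W@(0,3) -> caps B=0 W=0
Move 3: B@(0,2) -> caps B=1 W=0
Move 4: W@(1,2) -> caps B=1 W=0
Move 5: B@(3,2) -> caps B=1 W=0
Move 6: W@(1,0) -> caps B=1 W=0
Move 7: B@(3,3) -> caps B=1 W=0
Move 8: W@(2,3) -> caps B=1 W=0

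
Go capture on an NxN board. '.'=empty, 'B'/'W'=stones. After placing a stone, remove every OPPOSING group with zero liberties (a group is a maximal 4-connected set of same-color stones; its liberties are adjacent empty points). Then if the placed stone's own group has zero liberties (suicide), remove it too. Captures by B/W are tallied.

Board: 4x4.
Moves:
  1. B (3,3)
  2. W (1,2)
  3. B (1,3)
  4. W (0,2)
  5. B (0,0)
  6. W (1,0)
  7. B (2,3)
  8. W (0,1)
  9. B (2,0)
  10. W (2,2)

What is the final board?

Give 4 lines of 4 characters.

Answer: .WW.
W.WB
B.WB
...B

Derivation:
Move 1: B@(3,3) -> caps B=0 W=0
Move 2: W@(1,2) -> caps B=0 W=0
Move 3: B@(1,3) -> caps B=0 W=0
Move 4: W@(0,2) -> caps B=0 W=0
Move 5: B@(0,0) -> caps B=0 W=0
Move 6: W@(1,0) -> caps B=0 W=0
Move 7: B@(2,3) -> caps B=0 W=0
Move 8: W@(0,1) -> caps B=0 W=1
Move 9: B@(2,0) -> caps B=0 W=1
Move 10: W@(2,2) -> caps B=0 W=1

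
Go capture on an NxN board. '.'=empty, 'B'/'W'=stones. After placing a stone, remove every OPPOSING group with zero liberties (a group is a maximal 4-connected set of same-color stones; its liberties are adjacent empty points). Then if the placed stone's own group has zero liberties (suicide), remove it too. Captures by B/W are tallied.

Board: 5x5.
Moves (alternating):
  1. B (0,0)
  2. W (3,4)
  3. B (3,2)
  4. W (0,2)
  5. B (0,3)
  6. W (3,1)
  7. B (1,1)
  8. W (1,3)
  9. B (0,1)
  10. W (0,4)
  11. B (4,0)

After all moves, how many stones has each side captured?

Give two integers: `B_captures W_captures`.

Move 1: B@(0,0) -> caps B=0 W=0
Move 2: W@(3,4) -> caps B=0 W=0
Move 3: B@(3,2) -> caps B=0 W=0
Move 4: W@(0,2) -> caps B=0 W=0
Move 5: B@(0,3) -> caps B=0 W=0
Move 6: W@(3,1) -> caps B=0 W=0
Move 7: B@(1,1) -> caps B=0 W=0
Move 8: W@(1,3) -> caps B=0 W=0
Move 9: B@(0,1) -> caps B=0 W=0
Move 10: W@(0,4) -> caps B=0 W=1
Move 11: B@(4,0) -> caps B=0 W=1

Answer: 0 1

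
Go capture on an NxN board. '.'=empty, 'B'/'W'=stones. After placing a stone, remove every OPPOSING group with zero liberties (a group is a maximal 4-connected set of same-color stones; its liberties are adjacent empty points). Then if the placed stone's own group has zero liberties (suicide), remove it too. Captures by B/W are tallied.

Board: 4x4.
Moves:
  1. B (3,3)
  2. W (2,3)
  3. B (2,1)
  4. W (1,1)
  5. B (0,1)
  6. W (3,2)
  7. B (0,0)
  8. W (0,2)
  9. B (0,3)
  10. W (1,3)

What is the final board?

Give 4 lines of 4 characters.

Move 1: B@(3,3) -> caps B=0 W=0
Move 2: W@(2,3) -> caps B=0 W=0
Move 3: B@(2,1) -> caps B=0 W=0
Move 4: W@(1,1) -> caps B=0 W=0
Move 5: B@(0,1) -> caps B=0 W=0
Move 6: W@(3,2) -> caps B=0 W=1
Move 7: B@(0,0) -> caps B=0 W=1
Move 8: W@(0,2) -> caps B=0 W=1
Move 9: B@(0,3) -> caps B=0 W=1
Move 10: W@(1,3) -> caps B=0 W=2

Answer: BBW.
.W.W
.B.W
..W.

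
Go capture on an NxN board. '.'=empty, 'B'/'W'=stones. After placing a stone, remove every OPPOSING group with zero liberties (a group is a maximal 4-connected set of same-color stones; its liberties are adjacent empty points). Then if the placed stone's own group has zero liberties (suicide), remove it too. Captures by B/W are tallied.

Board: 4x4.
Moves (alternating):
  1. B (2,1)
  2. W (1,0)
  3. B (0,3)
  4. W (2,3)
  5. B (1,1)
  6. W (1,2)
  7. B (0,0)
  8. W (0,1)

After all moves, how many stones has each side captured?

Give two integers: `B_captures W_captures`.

Answer: 0 1

Derivation:
Move 1: B@(2,1) -> caps B=0 W=0
Move 2: W@(1,0) -> caps B=0 W=0
Move 3: B@(0,3) -> caps B=0 W=0
Move 4: W@(2,3) -> caps B=0 W=0
Move 5: B@(1,1) -> caps B=0 W=0
Move 6: W@(1,2) -> caps B=0 W=0
Move 7: B@(0,0) -> caps B=0 W=0
Move 8: W@(0,1) -> caps B=0 W=1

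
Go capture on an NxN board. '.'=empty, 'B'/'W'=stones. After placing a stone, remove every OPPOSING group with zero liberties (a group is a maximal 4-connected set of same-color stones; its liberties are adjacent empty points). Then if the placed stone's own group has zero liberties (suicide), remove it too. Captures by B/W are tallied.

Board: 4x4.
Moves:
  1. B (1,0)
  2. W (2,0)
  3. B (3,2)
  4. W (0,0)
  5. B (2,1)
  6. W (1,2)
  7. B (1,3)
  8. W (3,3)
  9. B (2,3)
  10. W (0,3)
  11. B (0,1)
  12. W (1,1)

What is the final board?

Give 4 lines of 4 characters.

Move 1: B@(1,0) -> caps B=0 W=0
Move 2: W@(2,0) -> caps B=0 W=0
Move 3: B@(3,2) -> caps B=0 W=0
Move 4: W@(0,0) -> caps B=0 W=0
Move 5: B@(2,1) -> caps B=0 W=0
Move 6: W@(1,2) -> caps B=0 W=0
Move 7: B@(1,3) -> caps B=0 W=0
Move 8: W@(3,3) -> caps B=0 W=0
Move 9: B@(2,3) -> caps B=1 W=0
Move 10: W@(0,3) -> caps B=1 W=0
Move 11: B@(0,1) -> caps B=2 W=0
Move 12: W@(1,1) -> caps B=2 W=0

Answer: .B.W
BWWB
WB.B
..B.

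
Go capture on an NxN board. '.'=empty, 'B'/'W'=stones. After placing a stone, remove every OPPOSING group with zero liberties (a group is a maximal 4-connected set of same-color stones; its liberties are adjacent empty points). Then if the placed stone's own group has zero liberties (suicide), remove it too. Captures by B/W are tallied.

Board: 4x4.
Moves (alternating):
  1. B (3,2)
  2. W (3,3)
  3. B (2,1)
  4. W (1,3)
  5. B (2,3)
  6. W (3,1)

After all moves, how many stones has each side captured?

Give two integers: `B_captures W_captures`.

Move 1: B@(3,2) -> caps B=0 W=0
Move 2: W@(3,3) -> caps B=0 W=0
Move 3: B@(2,1) -> caps B=0 W=0
Move 4: W@(1,3) -> caps B=0 W=0
Move 5: B@(2,3) -> caps B=1 W=0
Move 6: W@(3,1) -> caps B=1 W=0

Answer: 1 0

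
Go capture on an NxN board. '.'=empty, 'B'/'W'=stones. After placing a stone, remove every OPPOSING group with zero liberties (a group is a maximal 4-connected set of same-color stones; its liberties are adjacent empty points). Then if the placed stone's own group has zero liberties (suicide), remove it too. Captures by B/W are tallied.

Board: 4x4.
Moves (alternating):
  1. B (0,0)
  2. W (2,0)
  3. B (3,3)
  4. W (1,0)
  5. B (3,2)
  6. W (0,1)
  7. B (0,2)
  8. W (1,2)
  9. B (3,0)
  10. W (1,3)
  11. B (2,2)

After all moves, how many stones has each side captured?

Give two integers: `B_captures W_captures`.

Move 1: B@(0,0) -> caps B=0 W=0
Move 2: W@(2,0) -> caps B=0 W=0
Move 3: B@(3,3) -> caps B=0 W=0
Move 4: W@(1,0) -> caps B=0 W=0
Move 5: B@(3,2) -> caps B=0 W=0
Move 6: W@(0,1) -> caps B=0 W=1
Move 7: B@(0,2) -> caps B=0 W=1
Move 8: W@(1,2) -> caps B=0 W=1
Move 9: B@(3,0) -> caps B=0 W=1
Move 10: W@(1,3) -> caps B=0 W=1
Move 11: B@(2,2) -> caps B=0 W=1

Answer: 0 1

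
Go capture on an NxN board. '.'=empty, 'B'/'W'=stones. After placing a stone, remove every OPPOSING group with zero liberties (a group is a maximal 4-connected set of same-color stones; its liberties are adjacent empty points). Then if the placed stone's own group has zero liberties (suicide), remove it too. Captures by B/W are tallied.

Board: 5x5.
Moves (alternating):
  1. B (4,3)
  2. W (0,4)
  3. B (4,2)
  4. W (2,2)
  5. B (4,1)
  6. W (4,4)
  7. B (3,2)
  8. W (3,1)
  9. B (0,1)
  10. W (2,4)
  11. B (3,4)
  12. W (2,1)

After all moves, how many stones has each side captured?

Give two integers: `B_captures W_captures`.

Move 1: B@(4,3) -> caps B=0 W=0
Move 2: W@(0,4) -> caps B=0 W=0
Move 3: B@(4,2) -> caps B=0 W=0
Move 4: W@(2,2) -> caps B=0 W=0
Move 5: B@(4,1) -> caps B=0 W=0
Move 6: W@(4,4) -> caps B=0 W=0
Move 7: B@(3,2) -> caps B=0 W=0
Move 8: W@(3,1) -> caps B=0 W=0
Move 9: B@(0,1) -> caps B=0 W=0
Move 10: W@(2,4) -> caps B=0 W=0
Move 11: B@(3,4) -> caps B=1 W=0
Move 12: W@(2,1) -> caps B=1 W=0

Answer: 1 0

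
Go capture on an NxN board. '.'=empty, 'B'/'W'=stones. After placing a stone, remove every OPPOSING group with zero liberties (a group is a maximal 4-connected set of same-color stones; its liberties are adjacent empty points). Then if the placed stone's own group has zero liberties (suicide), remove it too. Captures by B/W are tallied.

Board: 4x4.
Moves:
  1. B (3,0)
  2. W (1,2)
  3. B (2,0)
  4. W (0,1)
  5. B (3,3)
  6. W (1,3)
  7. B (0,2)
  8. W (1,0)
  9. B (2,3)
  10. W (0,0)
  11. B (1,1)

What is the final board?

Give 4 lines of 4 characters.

Move 1: B@(3,0) -> caps B=0 W=0
Move 2: W@(1,2) -> caps B=0 W=0
Move 3: B@(2,0) -> caps B=0 W=0
Move 4: W@(0,1) -> caps B=0 W=0
Move 5: B@(3,3) -> caps B=0 W=0
Move 6: W@(1,3) -> caps B=0 W=0
Move 7: B@(0,2) -> caps B=0 W=0
Move 8: W@(1,0) -> caps B=0 W=0
Move 9: B@(2,3) -> caps B=0 W=0
Move 10: W@(0,0) -> caps B=0 W=0
Move 11: B@(1,1) -> caps B=3 W=0

Answer: ..B.
.BWW
B..B
B..B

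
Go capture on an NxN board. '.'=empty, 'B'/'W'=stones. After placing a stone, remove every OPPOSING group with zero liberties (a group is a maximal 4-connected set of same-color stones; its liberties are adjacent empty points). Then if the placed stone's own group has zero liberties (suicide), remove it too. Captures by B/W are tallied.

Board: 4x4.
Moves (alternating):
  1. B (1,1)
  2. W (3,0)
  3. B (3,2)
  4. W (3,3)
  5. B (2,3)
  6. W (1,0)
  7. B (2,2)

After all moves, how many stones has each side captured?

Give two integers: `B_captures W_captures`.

Answer: 1 0

Derivation:
Move 1: B@(1,1) -> caps B=0 W=0
Move 2: W@(3,0) -> caps B=0 W=0
Move 3: B@(3,2) -> caps B=0 W=0
Move 4: W@(3,3) -> caps B=0 W=0
Move 5: B@(2,3) -> caps B=1 W=0
Move 6: W@(1,0) -> caps B=1 W=0
Move 7: B@(2,2) -> caps B=1 W=0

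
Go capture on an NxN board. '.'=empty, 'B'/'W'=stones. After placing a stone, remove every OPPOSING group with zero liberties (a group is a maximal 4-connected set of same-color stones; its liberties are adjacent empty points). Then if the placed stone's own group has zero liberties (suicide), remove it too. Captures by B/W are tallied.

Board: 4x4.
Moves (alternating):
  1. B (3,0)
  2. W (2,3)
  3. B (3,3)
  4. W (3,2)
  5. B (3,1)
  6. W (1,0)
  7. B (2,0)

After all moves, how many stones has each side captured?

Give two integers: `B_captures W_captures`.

Move 1: B@(3,0) -> caps B=0 W=0
Move 2: W@(2,3) -> caps B=0 W=0
Move 3: B@(3,3) -> caps B=0 W=0
Move 4: W@(3,2) -> caps B=0 W=1
Move 5: B@(3,1) -> caps B=0 W=1
Move 6: W@(1,0) -> caps B=0 W=1
Move 7: B@(2,0) -> caps B=0 W=1

Answer: 0 1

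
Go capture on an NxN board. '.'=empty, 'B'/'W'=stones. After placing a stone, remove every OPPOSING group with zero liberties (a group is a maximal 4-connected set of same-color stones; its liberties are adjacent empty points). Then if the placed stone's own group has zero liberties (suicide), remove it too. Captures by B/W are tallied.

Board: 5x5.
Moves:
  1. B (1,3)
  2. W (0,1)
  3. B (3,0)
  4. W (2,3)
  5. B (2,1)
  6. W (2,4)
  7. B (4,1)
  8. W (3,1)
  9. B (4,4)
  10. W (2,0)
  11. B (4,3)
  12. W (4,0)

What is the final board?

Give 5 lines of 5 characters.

Move 1: B@(1,3) -> caps B=0 W=0
Move 2: W@(0,1) -> caps B=0 W=0
Move 3: B@(3,0) -> caps B=0 W=0
Move 4: W@(2,3) -> caps B=0 W=0
Move 5: B@(2,1) -> caps B=0 W=0
Move 6: W@(2,4) -> caps B=0 W=0
Move 7: B@(4,1) -> caps B=0 W=0
Move 8: W@(3,1) -> caps B=0 W=0
Move 9: B@(4,4) -> caps B=0 W=0
Move 10: W@(2,0) -> caps B=0 W=0
Move 11: B@(4,3) -> caps B=0 W=0
Move 12: W@(4,0) -> caps B=0 W=1

Answer: .W...
...B.
WB.WW
.W...
WB.BB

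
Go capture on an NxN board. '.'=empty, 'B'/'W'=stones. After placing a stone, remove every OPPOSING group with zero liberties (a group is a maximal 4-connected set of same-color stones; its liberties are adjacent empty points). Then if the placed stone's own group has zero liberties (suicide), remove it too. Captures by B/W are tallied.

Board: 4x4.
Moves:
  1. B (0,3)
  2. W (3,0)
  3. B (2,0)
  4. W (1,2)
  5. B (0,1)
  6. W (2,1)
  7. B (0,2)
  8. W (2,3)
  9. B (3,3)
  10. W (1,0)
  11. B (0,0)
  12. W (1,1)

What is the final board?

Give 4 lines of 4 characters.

Move 1: B@(0,3) -> caps B=0 W=0
Move 2: W@(3,0) -> caps B=0 W=0
Move 3: B@(2,0) -> caps B=0 W=0
Move 4: W@(1,2) -> caps B=0 W=0
Move 5: B@(0,1) -> caps B=0 W=0
Move 6: W@(2,1) -> caps B=0 W=0
Move 7: B@(0,2) -> caps B=0 W=0
Move 8: W@(2,3) -> caps B=0 W=0
Move 9: B@(3,3) -> caps B=0 W=0
Move 10: W@(1,0) -> caps B=0 W=1
Move 11: B@(0,0) -> caps B=0 W=1
Move 12: W@(1,1) -> caps B=0 W=1

Answer: BBBB
WWW.
.W.W
W..B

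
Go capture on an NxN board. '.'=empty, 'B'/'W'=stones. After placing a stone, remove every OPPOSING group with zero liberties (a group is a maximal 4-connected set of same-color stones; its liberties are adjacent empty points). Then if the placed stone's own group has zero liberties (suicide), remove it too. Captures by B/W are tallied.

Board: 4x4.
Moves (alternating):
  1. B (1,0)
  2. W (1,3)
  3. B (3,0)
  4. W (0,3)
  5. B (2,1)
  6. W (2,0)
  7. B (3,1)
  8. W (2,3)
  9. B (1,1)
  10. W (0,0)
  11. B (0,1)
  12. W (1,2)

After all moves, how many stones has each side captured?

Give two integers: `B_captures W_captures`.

Move 1: B@(1,0) -> caps B=0 W=0
Move 2: W@(1,3) -> caps B=0 W=0
Move 3: B@(3,0) -> caps B=0 W=0
Move 4: W@(0,3) -> caps B=0 W=0
Move 5: B@(2,1) -> caps B=0 W=0
Move 6: W@(2,0) -> caps B=0 W=0
Move 7: B@(3,1) -> caps B=0 W=0
Move 8: W@(2,3) -> caps B=0 W=0
Move 9: B@(1,1) -> caps B=0 W=0
Move 10: W@(0,0) -> caps B=0 W=0
Move 11: B@(0,1) -> caps B=1 W=0
Move 12: W@(1,2) -> caps B=1 W=0

Answer: 1 0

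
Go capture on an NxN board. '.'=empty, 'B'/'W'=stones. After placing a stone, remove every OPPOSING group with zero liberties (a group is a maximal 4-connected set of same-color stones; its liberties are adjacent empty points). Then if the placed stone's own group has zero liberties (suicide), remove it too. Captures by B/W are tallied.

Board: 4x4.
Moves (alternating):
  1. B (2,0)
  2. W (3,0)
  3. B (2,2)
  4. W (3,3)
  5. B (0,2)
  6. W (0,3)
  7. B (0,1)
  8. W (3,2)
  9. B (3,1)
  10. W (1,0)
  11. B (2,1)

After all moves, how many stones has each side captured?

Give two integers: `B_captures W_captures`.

Answer: 1 0

Derivation:
Move 1: B@(2,0) -> caps B=0 W=0
Move 2: W@(3,0) -> caps B=0 W=0
Move 3: B@(2,2) -> caps B=0 W=0
Move 4: W@(3,3) -> caps B=0 W=0
Move 5: B@(0,2) -> caps B=0 W=0
Move 6: W@(0,3) -> caps B=0 W=0
Move 7: B@(0,1) -> caps B=0 W=0
Move 8: W@(3,2) -> caps B=0 W=0
Move 9: B@(3,1) -> caps B=1 W=0
Move 10: W@(1,0) -> caps B=1 W=0
Move 11: B@(2,1) -> caps B=1 W=0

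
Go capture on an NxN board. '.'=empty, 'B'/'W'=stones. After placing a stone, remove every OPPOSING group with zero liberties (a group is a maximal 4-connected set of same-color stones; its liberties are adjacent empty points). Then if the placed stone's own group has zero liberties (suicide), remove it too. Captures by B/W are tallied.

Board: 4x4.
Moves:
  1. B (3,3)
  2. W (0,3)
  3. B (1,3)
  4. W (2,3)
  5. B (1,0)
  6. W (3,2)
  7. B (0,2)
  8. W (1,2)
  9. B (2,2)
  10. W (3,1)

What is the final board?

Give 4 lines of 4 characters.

Answer: ..B.
B.WB
..BW
.WW.

Derivation:
Move 1: B@(3,3) -> caps B=0 W=0
Move 2: W@(0,3) -> caps B=0 W=0
Move 3: B@(1,3) -> caps B=0 W=0
Move 4: W@(2,3) -> caps B=0 W=0
Move 5: B@(1,0) -> caps B=0 W=0
Move 6: W@(3,2) -> caps B=0 W=1
Move 7: B@(0,2) -> caps B=1 W=1
Move 8: W@(1,2) -> caps B=1 W=1
Move 9: B@(2,2) -> caps B=1 W=1
Move 10: W@(3,1) -> caps B=1 W=1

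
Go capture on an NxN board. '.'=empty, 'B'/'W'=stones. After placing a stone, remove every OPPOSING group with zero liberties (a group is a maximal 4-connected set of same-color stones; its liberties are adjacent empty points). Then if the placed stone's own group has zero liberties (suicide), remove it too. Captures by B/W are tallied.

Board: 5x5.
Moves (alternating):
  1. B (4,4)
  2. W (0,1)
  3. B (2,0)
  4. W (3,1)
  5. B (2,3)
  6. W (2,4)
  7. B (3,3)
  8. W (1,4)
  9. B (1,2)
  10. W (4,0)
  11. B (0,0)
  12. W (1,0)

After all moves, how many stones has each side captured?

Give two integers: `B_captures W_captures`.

Move 1: B@(4,4) -> caps B=0 W=0
Move 2: W@(0,1) -> caps B=0 W=0
Move 3: B@(2,0) -> caps B=0 W=0
Move 4: W@(3,1) -> caps B=0 W=0
Move 5: B@(2,3) -> caps B=0 W=0
Move 6: W@(2,4) -> caps B=0 W=0
Move 7: B@(3,3) -> caps B=0 W=0
Move 8: W@(1,4) -> caps B=0 W=0
Move 9: B@(1,2) -> caps B=0 W=0
Move 10: W@(4,0) -> caps B=0 W=0
Move 11: B@(0,0) -> caps B=0 W=0
Move 12: W@(1,0) -> caps B=0 W=1

Answer: 0 1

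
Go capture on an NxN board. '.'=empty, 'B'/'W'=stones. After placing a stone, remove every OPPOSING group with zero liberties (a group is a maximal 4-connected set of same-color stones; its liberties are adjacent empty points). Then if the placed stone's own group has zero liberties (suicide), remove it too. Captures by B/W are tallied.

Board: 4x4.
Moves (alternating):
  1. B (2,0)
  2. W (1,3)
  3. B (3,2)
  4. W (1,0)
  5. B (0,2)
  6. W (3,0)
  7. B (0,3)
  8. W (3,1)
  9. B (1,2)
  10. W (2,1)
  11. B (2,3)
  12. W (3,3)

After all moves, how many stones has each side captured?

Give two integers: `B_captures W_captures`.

Move 1: B@(2,0) -> caps B=0 W=0
Move 2: W@(1,3) -> caps B=0 W=0
Move 3: B@(3,2) -> caps B=0 W=0
Move 4: W@(1,0) -> caps B=0 W=0
Move 5: B@(0,2) -> caps B=0 W=0
Move 6: W@(3,0) -> caps B=0 W=0
Move 7: B@(0,3) -> caps B=0 W=0
Move 8: W@(3,1) -> caps B=0 W=0
Move 9: B@(1,2) -> caps B=0 W=0
Move 10: W@(2,1) -> caps B=0 W=1
Move 11: B@(2,3) -> caps B=1 W=1
Move 12: W@(3,3) -> caps B=1 W=1

Answer: 1 1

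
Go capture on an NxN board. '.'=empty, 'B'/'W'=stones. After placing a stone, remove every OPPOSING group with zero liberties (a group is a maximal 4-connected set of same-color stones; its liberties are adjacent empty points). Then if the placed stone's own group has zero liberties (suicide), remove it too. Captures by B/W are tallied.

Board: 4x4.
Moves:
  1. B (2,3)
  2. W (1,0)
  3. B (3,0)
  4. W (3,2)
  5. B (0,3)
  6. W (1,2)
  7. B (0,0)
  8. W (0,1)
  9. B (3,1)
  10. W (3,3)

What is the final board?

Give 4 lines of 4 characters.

Move 1: B@(2,3) -> caps B=0 W=0
Move 2: W@(1,0) -> caps B=0 W=0
Move 3: B@(3,0) -> caps B=0 W=0
Move 4: W@(3,2) -> caps B=0 W=0
Move 5: B@(0,3) -> caps B=0 W=0
Move 6: W@(1,2) -> caps B=0 W=0
Move 7: B@(0,0) -> caps B=0 W=0
Move 8: W@(0,1) -> caps B=0 W=1
Move 9: B@(3,1) -> caps B=0 W=1
Move 10: W@(3,3) -> caps B=0 W=1

Answer: .W.B
W.W.
...B
BBWW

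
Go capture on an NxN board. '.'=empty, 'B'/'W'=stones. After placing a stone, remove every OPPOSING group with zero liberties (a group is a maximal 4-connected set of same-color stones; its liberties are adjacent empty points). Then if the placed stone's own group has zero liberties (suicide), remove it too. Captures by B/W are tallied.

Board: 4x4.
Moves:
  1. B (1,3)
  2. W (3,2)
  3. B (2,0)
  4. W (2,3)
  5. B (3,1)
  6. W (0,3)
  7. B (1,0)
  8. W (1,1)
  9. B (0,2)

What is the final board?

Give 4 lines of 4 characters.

Move 1: B@(1,3) -> caps B=0 W=0
Move 2: W@(3,2) -> caps B=0 W=0
Move 3: B@(2,0) -> caps B=0 W=0
Move 4: W@(2,3) -> caps B=0 W=0
Move 5: B@(3,1) -> caps B=0 W=0
Move 6: W@(0,3) -> caps B=0 W=0
Move 7: B@(1,0) -> caps B=0 W=0
Move 8: W@(1,1) -> caps B=0 W=0
Move 9: B@(0,2) -> caps B=1 W=0

Answer: ..B.
BW.B
B..W
.BW.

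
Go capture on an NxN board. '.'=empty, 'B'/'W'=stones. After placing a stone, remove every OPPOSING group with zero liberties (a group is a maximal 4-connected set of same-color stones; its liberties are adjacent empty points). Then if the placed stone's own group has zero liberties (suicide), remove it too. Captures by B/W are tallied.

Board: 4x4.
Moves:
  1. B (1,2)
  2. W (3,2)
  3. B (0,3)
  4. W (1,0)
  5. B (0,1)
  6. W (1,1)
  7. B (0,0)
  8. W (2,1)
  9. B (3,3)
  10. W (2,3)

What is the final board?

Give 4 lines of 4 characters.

Move 1: B@(1,2) -> caps B=0 W=0
Move 2: W@(3,2) -> caps B=0 W=0
Move 3: B@(0,3) -> caps B=0 W=0
Move 4: W@(1,0) -> caps B=0 W=0
Move 5: B@(0,1) -> caps B=0 W=0
Move 6: W@(1,1) -> caps B=0 W=0
Move 7: B@(0,0) -> caps B=0 W=0
Move 8: W@(2,1) -> caps B=0 W=0
Move 9: B@(3,3) -> caps B=0 W=0
Move 10: W@(2,3) -> caps B=0 W=1

Answer: BB.B
WWB.
.W.W
..W.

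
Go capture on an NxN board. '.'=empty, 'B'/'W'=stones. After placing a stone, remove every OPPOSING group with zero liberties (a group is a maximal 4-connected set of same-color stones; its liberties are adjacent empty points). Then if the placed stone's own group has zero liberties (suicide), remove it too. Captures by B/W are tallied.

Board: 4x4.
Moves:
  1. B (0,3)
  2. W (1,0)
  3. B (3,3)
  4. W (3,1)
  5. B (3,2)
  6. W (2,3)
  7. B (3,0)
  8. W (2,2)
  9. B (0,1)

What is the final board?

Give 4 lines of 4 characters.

Move 1: B@(0,3) -> caps B=0 W=0
Move 2: W@(1,0) -> caps B=0 W=0
Move 3: B@(3,3) -> caps B=0 W=0
Move 4: W@(3,1) -> caps B=0 W=0
Move 5: B@(3,2) -> caps B=0 W=0
Move 6: W@(2,3) -> caps B=0 W=0
Move 7: B@(3,0) -> caps B=0 W=0
Move 8: W@(2,2) -> caps B=0 W=2
Move 9: B@(0,1) -> caps B=0 W=2

Answer: .B.B
W...
..WW
BW..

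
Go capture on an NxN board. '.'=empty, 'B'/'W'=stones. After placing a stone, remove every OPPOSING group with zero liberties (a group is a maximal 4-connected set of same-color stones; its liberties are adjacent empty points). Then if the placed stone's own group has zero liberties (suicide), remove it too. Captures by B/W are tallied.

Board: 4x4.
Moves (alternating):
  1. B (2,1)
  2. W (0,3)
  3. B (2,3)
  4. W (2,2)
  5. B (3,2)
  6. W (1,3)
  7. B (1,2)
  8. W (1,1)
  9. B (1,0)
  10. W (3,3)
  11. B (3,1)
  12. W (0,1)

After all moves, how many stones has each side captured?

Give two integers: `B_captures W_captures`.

Answer: 1 0

Derivation:
Move 1: B@(2,1) -> caps B=0 W=0
Move 2: W@(0,3) -> caps B=0 W=0
Move 3: B@(2,3) -> caps B=0 W=0
Move 4: W@(2,2) -> caps B=0 W=0
Move 5: B@(3,2) -> caps B=0 W=0
Move 6: W@(1,3) -> caps B=0 W=0
Move 7: B@(1,2) -> caps B=1 W=0
Move 8: W@(1,1) -> caps B=1 W=0
Move 9: B@(1,0) -> caps B=1 W=0
Move 10: W@(3,3) -> caps B=1 W=0
Move 11: B@(3,1) -> caps B=1 W=0
Move 12: W@(0,1) -> caps B=1 W=0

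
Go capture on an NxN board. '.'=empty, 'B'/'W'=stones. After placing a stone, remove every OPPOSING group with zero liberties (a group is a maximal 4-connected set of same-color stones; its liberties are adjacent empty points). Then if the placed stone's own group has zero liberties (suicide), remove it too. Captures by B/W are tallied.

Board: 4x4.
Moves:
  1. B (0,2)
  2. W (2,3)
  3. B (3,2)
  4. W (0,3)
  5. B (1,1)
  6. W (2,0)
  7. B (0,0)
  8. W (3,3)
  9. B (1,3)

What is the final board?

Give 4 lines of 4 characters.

Answer: B.B.
.B.B
W..W
..BW

Derivation:
Move 1: B@(0,2) -> caps B=0 W=0
Move 2: W@(2,3) -> caps B=0 W=0
Move 3: B@(3,2) -> caps B=0 W=0
Move 4: W@(0,3) -> caps B=0 W=0
Move 5: B@(1,1) -> caps B=0 W=0
Move 6: W@(2,0) -> caps B=0 W=0
Move 7: B@(0,0) -> caps B=0 W=0
Move 8: W@(3,3) -> caps B=0 W=0
Move 9: B@(1,3) -> caps B=1 W=0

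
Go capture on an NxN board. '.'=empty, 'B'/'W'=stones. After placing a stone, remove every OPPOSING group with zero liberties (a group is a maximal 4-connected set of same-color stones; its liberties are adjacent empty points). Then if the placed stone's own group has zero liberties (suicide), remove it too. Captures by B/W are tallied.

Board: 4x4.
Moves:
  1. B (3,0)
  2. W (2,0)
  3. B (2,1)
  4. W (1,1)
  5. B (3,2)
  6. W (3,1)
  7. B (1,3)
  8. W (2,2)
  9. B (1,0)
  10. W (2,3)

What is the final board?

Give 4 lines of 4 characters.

Answer: ....
BW.B
W.WW
.WB.

Derivation:
Move 1: B@(3,0) -> caps B=0 W=0
Move 2: W@(2,0) -> caps B=0 W=0
Move 3: B@(2,1) -> caps B=0 W=0
Move 4: W@(1,1) -> caps B=0 W=0
Move 5: B@(3,2) -> caps B=0 W=0
Move 6: W@(3,1) -> caps B=0 W=1
Move 7: B@(1,3) -> caps B=0 W=1
Move 8: W@(2,2) -> caps B=0 W=2
Move 9: B@(1,0) -> caps B=0 W=2
Move 10: W@(2,3) -> caps B=0 W=2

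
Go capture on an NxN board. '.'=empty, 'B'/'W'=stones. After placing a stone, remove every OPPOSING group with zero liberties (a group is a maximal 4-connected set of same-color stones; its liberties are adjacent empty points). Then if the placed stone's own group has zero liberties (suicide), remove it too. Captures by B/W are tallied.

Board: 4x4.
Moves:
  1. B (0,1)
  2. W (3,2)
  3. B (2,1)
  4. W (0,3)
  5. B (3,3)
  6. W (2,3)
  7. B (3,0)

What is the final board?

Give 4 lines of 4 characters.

Move 1: B@(0,1) -> caps B=0 W=0
Move 2: W@(3,2) -> caps B=0 W=0
Move 3: B@(2,1) -> caps B=0 W=0
Move 4: W@(0,3) -> caps B=0 W=0
Move 5: B@(3,3) -> caps B=0 W=0
Move 6: W@(2,3) -> caps B=0 W=1
Move 7: B@(3,0) -> caps B=0 W=1

Answer: .B.W
....
.B.W
B.W.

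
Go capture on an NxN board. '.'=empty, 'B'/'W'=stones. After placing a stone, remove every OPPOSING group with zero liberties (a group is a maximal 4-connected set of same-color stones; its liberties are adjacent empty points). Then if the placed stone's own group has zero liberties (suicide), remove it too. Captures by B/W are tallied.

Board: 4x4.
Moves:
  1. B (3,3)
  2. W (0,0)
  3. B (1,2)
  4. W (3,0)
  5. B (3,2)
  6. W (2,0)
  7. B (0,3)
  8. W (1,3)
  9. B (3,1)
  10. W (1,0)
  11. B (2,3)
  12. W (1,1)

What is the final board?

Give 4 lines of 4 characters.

Move 1: B@(3,3) -> caps B=0 W=0
Move 2: W@(0,0) -> caps B=0 W=0
Move 3: B@(1,2) -> caps B=0 W=0
Move 4: W@(3,0) -> caps B=0 W=0
Move 5: B@(3,2) -> caps B=0 W=0
Move 6: W@(2,0) -> caps B=0 W=0
Move 7: B@(0,3) -> caps B=0 W=0
Move 8: W@(1,3) -> caps B=0 W=0
Move 9: B@(3,1) -> caps B=0 W=0
Move 10: W@(1,0) -> caps B=0 W=0
Move 11: B@(2,3) -> caps B=1 W=0
Move 12: W@(1,1) -> caps B=1 W=0

Answer: W..B
WWB.
W..B
WBBB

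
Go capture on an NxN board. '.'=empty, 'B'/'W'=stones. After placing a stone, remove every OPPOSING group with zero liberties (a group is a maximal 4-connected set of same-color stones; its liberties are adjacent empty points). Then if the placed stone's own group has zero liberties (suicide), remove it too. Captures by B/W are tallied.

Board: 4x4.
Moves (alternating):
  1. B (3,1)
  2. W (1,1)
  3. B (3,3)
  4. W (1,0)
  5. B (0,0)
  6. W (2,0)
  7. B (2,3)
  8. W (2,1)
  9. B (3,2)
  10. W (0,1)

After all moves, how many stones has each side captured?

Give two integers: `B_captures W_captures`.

Move 1: B@(3,1) -> caps B=0 W=0
Move 2: W@(1,1) -> caps B=0 W=0
Move 3: B@(3,3) -> caps B=0 W=0
Move 4: W@(1,0) -> caps B=0 W=0
Move 5: B@(0,0) -> caps B=0 W=0
Move 6: W@(2,0) -> caps B=0 W=0
Move 7: B@(2,3) -> caps B=0 W=0
Move 8: W@(2,1) -> caps B=0 W=0
Move 9: B@(3,2) -> caps B=0 W=0
Move 10: W@(0,1) -> caps B=0 W=1

Answer: 0 1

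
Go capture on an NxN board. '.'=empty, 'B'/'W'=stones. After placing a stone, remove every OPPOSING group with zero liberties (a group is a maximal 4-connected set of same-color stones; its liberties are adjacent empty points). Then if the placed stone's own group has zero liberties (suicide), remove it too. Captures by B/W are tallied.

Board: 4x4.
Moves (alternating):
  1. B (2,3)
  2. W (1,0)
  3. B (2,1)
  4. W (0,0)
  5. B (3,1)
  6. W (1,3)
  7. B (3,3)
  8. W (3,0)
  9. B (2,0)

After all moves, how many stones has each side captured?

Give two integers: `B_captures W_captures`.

Move 1: B@(2,3) -> caps B=0 W=0
Move 2: W@(1,0) -> caps B=0 W=0
Move 3: B@(2,1) -> caps B=0 W=0
Move 4: W@(0,0) -> caps B=0 W=0
Move 5: B@(3,1) -> caps B=0 W=0
Move 6: W@(1,3) -> caps B=0 W=0
Move 7: B@(3,3) -> caps B=0 W=0
Move 8: W@(3,0) -> caps B=0 W=0
Move 9: B@(2,0) -> caps B=1 W=0

Answer: 1 0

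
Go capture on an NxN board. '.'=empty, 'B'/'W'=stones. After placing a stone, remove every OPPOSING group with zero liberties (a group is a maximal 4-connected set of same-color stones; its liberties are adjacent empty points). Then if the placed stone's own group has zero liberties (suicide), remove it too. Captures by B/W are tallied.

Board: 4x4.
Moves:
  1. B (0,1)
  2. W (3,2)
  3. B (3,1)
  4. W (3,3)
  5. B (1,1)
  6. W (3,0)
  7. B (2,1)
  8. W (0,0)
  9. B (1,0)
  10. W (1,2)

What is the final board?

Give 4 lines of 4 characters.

Answer: .B..
BBW.
.B..
WBWW

Derivation:
Move 1: B@(0,1) -> caps B=0 W=0
Move 2: W@(3,2) -> caps B=0 W=0
Move 3: B@(3,1) -> caps B=0 W=0
Move 4: W@(3,3) -> caps B=0 W=0
Move 5: B@(1,1) -> caps B=0 W=0
Move 6: W@(3,0) -> caps B=0 W=0
Move 7: B@(2,1) -> caps B=0 W=0
Move 8: W@(0,0) -> caps B=0 W=0
Move 9: B@(1,0) -> caps B=1 W=0
Move 10: W@(1,2) -> caps B=1 W=0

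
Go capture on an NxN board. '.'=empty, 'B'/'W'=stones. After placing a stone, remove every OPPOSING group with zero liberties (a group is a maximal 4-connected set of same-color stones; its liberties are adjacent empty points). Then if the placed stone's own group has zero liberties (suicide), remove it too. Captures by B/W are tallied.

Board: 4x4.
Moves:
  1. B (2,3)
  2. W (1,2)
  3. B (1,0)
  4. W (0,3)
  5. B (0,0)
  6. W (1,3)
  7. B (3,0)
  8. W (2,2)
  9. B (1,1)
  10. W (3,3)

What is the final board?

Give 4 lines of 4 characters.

Answer: B..W
BBWW
..W.
B..W

Derivation:
Move 1: B@(2,3) -> caps B=0 W=0
Move 2: W@(1,2) -> caps B=0 W=0
Move 3: B@(1,0) -> caps B=0 W=0
Move 4: W@(0,3) -> caps B=0 W=0
Move 5: B@(0,0) -> caps B=0 W=0
Move 6: W@(1,3) -> caps B=0 W=0
Move 7: B@(3,0) -> caps B=0 W=0
Move 8: W@(2,2) -> caps B=0 W=0
Move 9: B@(1,1) -> caps B=0 W=0
Move 10: W@(3,3) -> caps B=0 W=1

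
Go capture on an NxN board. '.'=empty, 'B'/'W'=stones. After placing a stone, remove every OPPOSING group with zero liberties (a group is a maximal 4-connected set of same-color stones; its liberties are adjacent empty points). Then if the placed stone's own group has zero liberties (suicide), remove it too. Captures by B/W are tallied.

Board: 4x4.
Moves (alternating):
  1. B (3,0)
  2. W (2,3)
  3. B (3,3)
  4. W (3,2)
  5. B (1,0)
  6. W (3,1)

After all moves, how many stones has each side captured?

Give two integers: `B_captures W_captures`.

Move 1: B@(3,0) -> caps B=0 W=0
Move 2: W@(2,3) -> caps B=0 W=0
Move 3: B@(3,3) -> caps B=0 W=0
Move 4: W@(3,2) -> caps B=0 W=1
Move 5: B@(1,0) -> caps B=0 W=1
Move 6: W@(3,1) -> caps B=0 W=1

Answer: 0 1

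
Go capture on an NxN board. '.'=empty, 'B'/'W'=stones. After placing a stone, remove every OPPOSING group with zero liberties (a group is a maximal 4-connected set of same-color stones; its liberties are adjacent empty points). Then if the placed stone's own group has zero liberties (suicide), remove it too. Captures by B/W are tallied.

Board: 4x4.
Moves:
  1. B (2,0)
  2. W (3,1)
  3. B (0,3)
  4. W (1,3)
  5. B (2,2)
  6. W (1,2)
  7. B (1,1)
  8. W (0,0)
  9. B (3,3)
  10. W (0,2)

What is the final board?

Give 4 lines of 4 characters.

Answer: W.W.
.BWW
B.B.
.W.B

Derivation:
Move 1: B@(2,0) -> caps B=0 W=0
Move 2: W@(3,1) -> caps B=0 W=0
Move 3: B@(0,3) -> caps B=0 W=0
Move 4: W@(1,3) -> caps B=0 W=0
Move 5: B@(2,2) -> caps B=0 W=0
Move 6: W@(1,2) -> caps B=0 W=0
Move 7: B@(1,1) -> caps B=0 W=0
Move 8: W@(0,0) -> caps B=0 W=0
Move 9: B@(3,3) -> caps B=0 W=0
Move 10: W@(0,2) -> caps B=0 W=1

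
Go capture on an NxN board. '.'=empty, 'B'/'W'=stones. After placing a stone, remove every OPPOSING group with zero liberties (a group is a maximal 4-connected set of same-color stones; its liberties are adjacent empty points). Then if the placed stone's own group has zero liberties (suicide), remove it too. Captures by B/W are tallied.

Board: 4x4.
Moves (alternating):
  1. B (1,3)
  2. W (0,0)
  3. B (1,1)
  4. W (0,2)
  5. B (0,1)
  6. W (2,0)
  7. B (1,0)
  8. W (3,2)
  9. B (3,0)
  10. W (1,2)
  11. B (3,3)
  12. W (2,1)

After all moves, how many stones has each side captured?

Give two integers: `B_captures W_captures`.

Answer: 1 0

Derivation:
Move 1: B@(1,3) -> caps B=0 W=0
Move 2: W@(0,0) -> caps B=0 W=0
Move 3: B@(1,1) -> caps B=0 W=0
Move 4: W@(0,2) -> caps B=0 W=0
Move 5: B@(0,1) -> caps B=0 W=0
Move 6: W@(2,0) -> caps B=0 W=0
Move 7: B@(1,0) -> caps B=1 W=0
Move 8: W@(3,2) -> caps B=1 W=0
Move 9: B@(3,0) -> caps B=1 W=0
Move 10: W@(1,2) -> caps B=1 W=0
Move 11: B@(3,3) -> caps B=1 W=0
Move 12: W@(2,1) -> caps B=1 W=0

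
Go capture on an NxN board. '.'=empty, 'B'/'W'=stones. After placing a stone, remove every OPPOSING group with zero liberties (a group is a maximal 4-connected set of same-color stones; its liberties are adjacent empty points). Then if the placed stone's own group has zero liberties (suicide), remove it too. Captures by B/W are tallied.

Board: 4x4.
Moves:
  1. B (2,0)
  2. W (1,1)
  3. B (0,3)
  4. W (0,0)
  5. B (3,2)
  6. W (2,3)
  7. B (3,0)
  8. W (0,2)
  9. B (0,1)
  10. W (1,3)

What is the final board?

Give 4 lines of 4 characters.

Answer: W.W.
.W.W
B..W
B.B.

Derivation:
Move 1: B@(2,0) -> caps B=0 W=0
Move 2: W@(1,1) -> caps B=0 W=0
Move 3: B@(0,3) -> caps B=0 W=0
Move 4: W@(0,0) -> caps B=0 W=0
Move 5: B@(3,2) -> caps B=0 W=0
Move 6: W@(2,3) -> caps B=0 W=0
Move 7: B@(3,0) -> caps B=0 W=0
Move 8: W@(0,2) -> caps B=0 W=0
Move 9: B@(0,1) -> caps B=0 W=0
Move 10: W@(1,3) -> caps B=0 W=1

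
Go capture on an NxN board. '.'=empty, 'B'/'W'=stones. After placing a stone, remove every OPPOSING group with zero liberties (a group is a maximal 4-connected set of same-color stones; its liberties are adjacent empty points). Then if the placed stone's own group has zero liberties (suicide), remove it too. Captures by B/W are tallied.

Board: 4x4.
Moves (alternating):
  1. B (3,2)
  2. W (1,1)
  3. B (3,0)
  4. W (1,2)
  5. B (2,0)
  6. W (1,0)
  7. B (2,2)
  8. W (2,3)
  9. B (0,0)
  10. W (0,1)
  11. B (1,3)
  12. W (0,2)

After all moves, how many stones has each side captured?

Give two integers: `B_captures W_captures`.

Move 1: B@(3,2) -> caps B=0 W=0
Move 2: W@(1,1) -> caps B=0 W=0
Move 3: B@(3,0) -> caps B=0 W=0
Move 4: W@(1,2) -> caps B=0 W=0
Move 5: B@(2,0) -> caps B=0 W=0
Move 6: W@(1,0) -> caps B=0 W=0
Move 7: B@(2,2) -> caps B=0 W=0
Move 8: W@(2,3) -> caps B=0 W=0
Move 9: B@(0,0) -> caps B=0 W=0
Move 10: W@(0,1) -> caps B=0 W=1
Move 11: B@(1,3) -> caps B=0 W=1
Move 12: W@(0,2) -> caps B=0 W=1

Answer: 0 1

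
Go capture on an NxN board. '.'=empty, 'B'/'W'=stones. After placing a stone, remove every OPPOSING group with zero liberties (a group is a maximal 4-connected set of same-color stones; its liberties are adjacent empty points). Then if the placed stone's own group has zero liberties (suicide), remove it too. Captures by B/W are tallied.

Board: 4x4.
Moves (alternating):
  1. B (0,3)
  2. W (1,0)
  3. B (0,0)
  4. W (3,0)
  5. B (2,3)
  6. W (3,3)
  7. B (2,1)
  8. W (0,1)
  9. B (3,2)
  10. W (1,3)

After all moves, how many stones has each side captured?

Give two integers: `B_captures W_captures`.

Answer: 1 1

Derivation:
Move 1: B@(0,3) -> caps B=0 W=0
Move 2: W@(1,0) -> caps B=0 W=0
Move 3: B@(0,0) -> caps B=0 W=0
Move 4: W@(3,0) -> caps B=0 W=0
Move 5: B@(2,3) -> caps B=0 W=0
Move 6: W@(3,3) -> caps B=0 W=0
Move 7: B@(2,1) -> caps B=0 W=0
Move 8: W@(0,1) -> caps B=0 W=1
Move 9: B@(3,2) -> caps B=1 W=1
Move 10: W@(1,3) -> caps B=1 W=1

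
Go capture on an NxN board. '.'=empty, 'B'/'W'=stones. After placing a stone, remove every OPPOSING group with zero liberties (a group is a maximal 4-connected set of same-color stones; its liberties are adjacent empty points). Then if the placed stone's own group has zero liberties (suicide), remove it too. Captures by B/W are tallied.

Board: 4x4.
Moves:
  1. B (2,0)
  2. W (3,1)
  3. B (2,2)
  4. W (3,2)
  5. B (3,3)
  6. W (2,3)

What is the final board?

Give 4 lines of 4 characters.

Move 1: B@(2,0) -> caps B=0 W=0
Move 2: W@(3,1) -> caps B=0 W=0
Move 3: B@(2,2) -> caps B=0 W=0
Move 4: W@(3,2) -> caps B=0 W=0
Move 5: B@(3,3) -> caps B=0 W=0
Move 6: W@(2,3) -> caps B=0 W=1

Answer: ....
....
B.BW
.WW.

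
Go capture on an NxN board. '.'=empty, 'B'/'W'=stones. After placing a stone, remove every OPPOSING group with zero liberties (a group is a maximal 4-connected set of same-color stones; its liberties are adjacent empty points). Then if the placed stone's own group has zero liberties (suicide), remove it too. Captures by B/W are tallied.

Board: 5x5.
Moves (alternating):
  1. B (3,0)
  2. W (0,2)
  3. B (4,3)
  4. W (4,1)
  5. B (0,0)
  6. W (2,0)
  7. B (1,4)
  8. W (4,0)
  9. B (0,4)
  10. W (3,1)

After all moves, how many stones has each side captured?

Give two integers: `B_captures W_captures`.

Answer: 0 1

Derivation:
Move 1: B@(3,0) -> caps B=0 W=0
Move 2: W@(0,2) -> caps B=0 W=0
Move 3: B@(4,3) -> caps B=0 W=0
Move 4: W@(4,1) -> caps B=0 W=0
Move 5: B@(0,0) -> caps B=0 W=0
Move 6: W@(2,0) -> caps B=0 W=0
Move 7: B@(1,4) -> caps B=0 W=0
Move 8: W@(4,0) -> caps B=0 W=0
Move 9: B@(0,4) -> caps B=0 W=0
Move 10: W@(3,1) -> caps B=0 W=1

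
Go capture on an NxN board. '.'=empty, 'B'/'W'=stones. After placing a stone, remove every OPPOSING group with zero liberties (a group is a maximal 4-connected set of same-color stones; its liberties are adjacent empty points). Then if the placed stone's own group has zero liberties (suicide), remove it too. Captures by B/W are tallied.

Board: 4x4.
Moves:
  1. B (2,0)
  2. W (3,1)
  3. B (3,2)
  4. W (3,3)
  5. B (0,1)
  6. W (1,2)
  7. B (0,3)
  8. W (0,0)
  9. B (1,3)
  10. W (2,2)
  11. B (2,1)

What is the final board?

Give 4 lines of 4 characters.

Answer: WB.B
..WB
BBW.
.W.W

Derivation:
Move 1: B@(2,0) -> caps B=0 W=0
Move 2: W@(3,1) -> caps B=0 W=0
Move 3: B@(3,2) -> caps B=0 W=0
Move 4: W@(3,3) -> caps B=0 W=0
Move 5: B@(0,1) -> caps B=0 W=0
Move 6: W@(1,2) -> caps B=0 W=0
Move 7: B@(0,3) -> caps B=0 W=0
Move 8: W@(0,0) -> caps B=0 W=0
Move 9: B@(1,3) -> caps B=0 W=0
Move 10: W@(2,2) -> caps B=0 W=1
Move 11: B@(2,1) -> caps B=0 W=1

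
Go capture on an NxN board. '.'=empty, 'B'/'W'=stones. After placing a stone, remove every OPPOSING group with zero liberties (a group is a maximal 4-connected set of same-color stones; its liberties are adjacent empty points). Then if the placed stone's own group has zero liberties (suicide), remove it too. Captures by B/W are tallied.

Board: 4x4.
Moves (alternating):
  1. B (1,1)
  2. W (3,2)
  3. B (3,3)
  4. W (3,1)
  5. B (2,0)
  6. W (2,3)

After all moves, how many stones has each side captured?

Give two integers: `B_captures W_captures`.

Move 1: B@(1,1) -> caps B=0 W=0
Move 2: W@(3,2) -> caps B=0 W=0
Move 3: B@(3,3) -> caps B=0 W=0
Move 4: W@(3,1) -> caps B=0 W=0
Move 5: B@(2,0) -> caps B=0 W=0
Move 6: W@(2,3) -> caps B=0 W=1

Answer: 0 1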